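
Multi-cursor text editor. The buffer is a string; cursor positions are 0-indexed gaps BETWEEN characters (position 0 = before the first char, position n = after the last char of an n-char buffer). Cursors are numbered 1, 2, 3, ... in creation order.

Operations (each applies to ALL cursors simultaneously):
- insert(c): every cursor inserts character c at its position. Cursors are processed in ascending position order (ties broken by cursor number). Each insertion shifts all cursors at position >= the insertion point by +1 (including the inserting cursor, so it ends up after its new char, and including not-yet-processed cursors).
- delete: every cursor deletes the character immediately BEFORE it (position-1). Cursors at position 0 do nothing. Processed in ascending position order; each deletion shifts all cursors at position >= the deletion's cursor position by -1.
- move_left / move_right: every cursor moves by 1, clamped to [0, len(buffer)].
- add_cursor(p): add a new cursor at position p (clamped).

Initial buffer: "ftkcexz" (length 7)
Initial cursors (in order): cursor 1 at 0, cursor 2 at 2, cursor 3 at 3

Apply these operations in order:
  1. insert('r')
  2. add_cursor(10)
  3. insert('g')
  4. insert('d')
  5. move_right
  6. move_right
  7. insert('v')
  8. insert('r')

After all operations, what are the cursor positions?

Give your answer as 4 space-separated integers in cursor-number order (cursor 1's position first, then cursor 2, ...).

After op 1 (insert('r')): buffer="rftrkrcexz" (len 10), cursors c1@1 c2@4 c3@6, authorship 1..2.3....
After op 2 (add_cursor(10)): buffer="rftrkrcexz" (len 10), cursors c1@1 c2@4 c3@6 c4@10, authorship 1..2.3....
After op 3 (insert('g')): buffer="rgftrgkrgcexzg" (len 14), cursors c1@2 c2@6 c3@9 c4@14, authorship 11..22.33....4
After op 4 (insert('d')): buffer="rgdftrgdkrgdcexzgd" (len 18), cursors c1@3 c2@8 c3@12 c4@18, authorship 111..222.333....44
After op 5 (move_right): buffer="rgdftrgdkrgdcexzgd" (len 18), cursors c1@4 c2@9 c3@13 c4@18, authorship 111..222.333....44
After op 6 (move_right): buffer="rgdftrgdkrgdcexzgd" (len 18), cursors c1@5 c2@10 c3@14 c4@18, authorship 111..222.333....44
After op 7 (insert('v')): buffer="rgdftvrgdkrvgdcevxzgdv" (len 22), cursors c1@6 c2@12 c3@17 c4@22, authorship 111..1222.3233..3..444
After op 8 (insert('r')): buffer="rgdftvrrgdkrvrgdcevrxzgdvr" (len 26), cursors c1@7 c2@14 c3@20 c4@26, authorship 111..11222.32233..33..4444

Answer: 7 14 20 26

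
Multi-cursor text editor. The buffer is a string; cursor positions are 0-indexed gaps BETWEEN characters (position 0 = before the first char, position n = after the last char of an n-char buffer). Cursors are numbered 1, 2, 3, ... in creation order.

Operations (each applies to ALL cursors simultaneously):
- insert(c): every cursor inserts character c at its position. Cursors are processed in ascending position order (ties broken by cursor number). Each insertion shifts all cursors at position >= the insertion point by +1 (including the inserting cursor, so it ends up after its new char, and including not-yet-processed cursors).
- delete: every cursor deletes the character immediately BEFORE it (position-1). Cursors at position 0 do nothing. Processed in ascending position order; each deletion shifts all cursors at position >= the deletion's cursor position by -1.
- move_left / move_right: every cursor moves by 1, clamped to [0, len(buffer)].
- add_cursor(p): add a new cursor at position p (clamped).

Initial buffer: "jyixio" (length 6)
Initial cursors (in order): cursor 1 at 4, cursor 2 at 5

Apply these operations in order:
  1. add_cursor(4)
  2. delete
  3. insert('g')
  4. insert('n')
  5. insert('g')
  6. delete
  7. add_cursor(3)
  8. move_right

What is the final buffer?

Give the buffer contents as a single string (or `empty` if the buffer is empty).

After op 1 (add_cursor(4)): buffer="jyixio" (len 6), cursors c1@4 c3@4 c2@5, authorship ......
After op 2 (delete): buffer="jyo" (len 3), cursors c1@2 c2@2 c3@2, authorship ...
After op 3 (insert('g')): buffer="jygggo" (len 6), cursors c1@5 c2@5 c3@5, authorship ..123.
After op 4 (insert('n')): buffer="jygggnnno" (len 9), cursors c1@8 c2@8 c3@8, authorship ..123123.
After op 5 (insert('g')): buffer="jygggnnngggo" (len 12), cursors c1@11 c2@11 c3@11, authorship ..123123123.
After op 6 (delete): buffer="jygggnnno" (len 9), cursors c1@8 c2@8 c3@8, authorship ..123123.
After op 7 (add_cursor(3)): buffer="jygggnnno" (len 9), cursors c4@3 c1@8 c2@8 c3@8, authorship ..123123.
After op 8 (move_right): buffer="jygggnnno" (len 9), cursors c4@4 c1@9 c2@9 c3@9, authorship ..123123.

Answer: jygggnnno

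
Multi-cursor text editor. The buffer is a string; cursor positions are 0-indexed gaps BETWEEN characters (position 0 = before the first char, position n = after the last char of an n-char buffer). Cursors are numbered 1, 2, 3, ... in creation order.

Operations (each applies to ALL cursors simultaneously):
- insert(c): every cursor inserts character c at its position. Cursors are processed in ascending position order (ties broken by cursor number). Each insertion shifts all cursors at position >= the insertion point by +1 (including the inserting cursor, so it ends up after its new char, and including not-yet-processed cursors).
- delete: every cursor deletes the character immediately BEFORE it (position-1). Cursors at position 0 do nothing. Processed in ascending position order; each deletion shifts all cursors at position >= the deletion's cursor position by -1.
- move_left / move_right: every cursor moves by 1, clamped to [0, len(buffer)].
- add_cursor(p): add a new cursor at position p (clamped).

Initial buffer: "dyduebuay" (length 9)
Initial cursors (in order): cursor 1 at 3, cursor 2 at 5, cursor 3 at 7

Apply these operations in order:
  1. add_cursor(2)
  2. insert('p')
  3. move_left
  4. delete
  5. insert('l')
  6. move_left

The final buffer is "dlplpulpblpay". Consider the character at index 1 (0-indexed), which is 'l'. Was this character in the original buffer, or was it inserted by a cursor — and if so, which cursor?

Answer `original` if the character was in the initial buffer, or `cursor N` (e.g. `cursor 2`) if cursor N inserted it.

After op 1 (add_cursor(2)): buffer="dyduebuay" (len 9), cursors c4@2 c1@3 c2@5 c3@7, authorship .........
After op 2 (insert('p')): buffer="dypdpuepbupay" (len 13), cursors c4@3 c1@5 c2@8 c3@11, authorship ..4.1..2..3..
After op 3 (move_left): buffer="dypdpuepbupay" (len 13), cursors c4@2 c1@4 c2@7 c3@10, authorship ..4.1..2..3..
After op 4 (delete): buffer="dppupbpay" (len 9), cursors c4@1 c1@2 c2@4 c3@6, authorship .41.2.3..
After op 5 (insert('l')): buffer="dlplpulpblpay" (len 13), cursors c4@2 c1@4 c2@7 c3@10, authorship .4411.22.33..
After op 6 (move_left): buffer="dlplpulpblpay" (len 13), cursors c4@1 c1@3 c2@6 c3@9, authorship .4411.22.33..
Authorship (.=original, N=cursor N): . 4 4 1 1 . 2 2 . 3 3 . .
Index 1: author = 4

Answer: cursor 4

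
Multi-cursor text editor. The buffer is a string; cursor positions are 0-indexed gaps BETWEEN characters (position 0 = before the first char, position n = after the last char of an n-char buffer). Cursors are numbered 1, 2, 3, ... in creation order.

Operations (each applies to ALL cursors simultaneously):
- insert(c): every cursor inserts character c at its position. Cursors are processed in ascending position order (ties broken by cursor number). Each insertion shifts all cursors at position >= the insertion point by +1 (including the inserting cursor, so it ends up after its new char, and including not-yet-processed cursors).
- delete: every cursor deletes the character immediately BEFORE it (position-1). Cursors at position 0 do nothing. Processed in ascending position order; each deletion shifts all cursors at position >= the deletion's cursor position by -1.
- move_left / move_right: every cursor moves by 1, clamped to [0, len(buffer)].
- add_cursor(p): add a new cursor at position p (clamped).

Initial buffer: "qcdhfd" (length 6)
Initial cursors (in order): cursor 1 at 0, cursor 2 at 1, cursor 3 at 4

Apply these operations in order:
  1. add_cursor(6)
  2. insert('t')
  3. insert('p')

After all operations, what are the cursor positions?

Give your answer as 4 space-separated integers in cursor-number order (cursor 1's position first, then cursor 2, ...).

After op 1 (add_cursor(6)): buffer="qcdhfd" (len 6), cursors c1@0 c2@1 c3@4 c4@6, authorship ......
After op 2 (insert('t')): buffer="tqtcdhtfdt" (len 10), cursors c1@1 c2@3 c3@7 c4@10, authorship 1.2...3..4
After op 3 (insert('p')): buffer="tpqtpcdhtpfdtp" (len 14), cursors c1@2 c2@5 c3@10 c4@14, authorship 11.22...33..44

Answer: 2 5 10 14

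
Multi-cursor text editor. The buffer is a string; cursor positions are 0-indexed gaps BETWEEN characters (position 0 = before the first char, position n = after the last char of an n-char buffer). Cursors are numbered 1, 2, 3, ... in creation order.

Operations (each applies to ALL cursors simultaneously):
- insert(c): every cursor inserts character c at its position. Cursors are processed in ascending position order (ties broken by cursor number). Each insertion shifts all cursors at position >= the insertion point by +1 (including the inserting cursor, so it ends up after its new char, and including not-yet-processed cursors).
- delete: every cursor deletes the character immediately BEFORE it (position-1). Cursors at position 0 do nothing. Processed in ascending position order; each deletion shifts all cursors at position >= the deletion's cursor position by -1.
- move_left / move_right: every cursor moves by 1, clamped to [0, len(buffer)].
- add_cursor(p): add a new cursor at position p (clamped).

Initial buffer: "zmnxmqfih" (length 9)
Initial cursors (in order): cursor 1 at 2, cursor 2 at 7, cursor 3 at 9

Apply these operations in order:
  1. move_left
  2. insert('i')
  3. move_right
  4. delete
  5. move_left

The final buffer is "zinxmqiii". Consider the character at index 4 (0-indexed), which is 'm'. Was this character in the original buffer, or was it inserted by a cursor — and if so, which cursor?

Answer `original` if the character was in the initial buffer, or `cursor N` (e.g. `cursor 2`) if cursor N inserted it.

Answer: original

Derivation:
After op 1 (move_left): buffer="zmnxmqfih" (len 9), cursors c1@1 c2@6 c3@8, authorship .........
After op 2 (insert('i')): buffer="zimnxmqifiih" (len 12), cursors c1@2 c2@8 c3@11, authorship .1.....2..3.
After op 3 (move_right): buffer="zimnxmqifiih" (len 12), cursors c1@3 c2@9 c3@12, authorship .1.....2..3.
After op 4 (delete): buffer="zinxmqiii" (len 9), cursors c1@2 c2@7 c3@9, authorship .1....2.3
After op 5 (move_left): buffer="zinxmqiii" (len 9), cursors c1@1 c2@6 c3@8, authorship .1....2.3
Authorship (.=original, N=cursor N): . 1 . . . . 2 . 3
Index 4: author = original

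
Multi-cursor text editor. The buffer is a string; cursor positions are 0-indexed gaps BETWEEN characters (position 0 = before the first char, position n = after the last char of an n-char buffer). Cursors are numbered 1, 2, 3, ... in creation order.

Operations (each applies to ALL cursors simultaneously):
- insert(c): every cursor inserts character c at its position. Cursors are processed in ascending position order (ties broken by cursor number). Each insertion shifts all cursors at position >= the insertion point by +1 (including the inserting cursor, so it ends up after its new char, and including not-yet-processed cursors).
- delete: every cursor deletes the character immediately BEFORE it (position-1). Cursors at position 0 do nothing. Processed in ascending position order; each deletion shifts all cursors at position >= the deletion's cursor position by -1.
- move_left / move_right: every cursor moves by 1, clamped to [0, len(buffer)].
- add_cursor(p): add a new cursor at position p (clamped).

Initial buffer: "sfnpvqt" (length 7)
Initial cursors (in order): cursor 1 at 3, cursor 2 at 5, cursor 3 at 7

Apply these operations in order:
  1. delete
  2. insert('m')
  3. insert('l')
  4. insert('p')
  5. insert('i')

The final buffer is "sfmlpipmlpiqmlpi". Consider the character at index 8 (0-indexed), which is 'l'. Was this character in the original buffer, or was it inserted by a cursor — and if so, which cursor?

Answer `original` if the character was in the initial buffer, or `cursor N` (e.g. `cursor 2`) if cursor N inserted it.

After op 1 (delete): buffer="sfpq" (len 4), cursors c1@2 c2@3 c3@4, authorship ....
After op 2 (insert('m')): buffer="sfmpmqm" (len 7), cursors c1@3 c2@5 c3@7, authorship ..1.2.3
After op 3 (insert('l')): buffer="sfmlpmlqml" (len 10), cursors c1@4 c2@7 c3@10, authorship ..11.22.33
After op 4 (insert('p')): buffer="sfmlppmlpqmlp" (len 13), cursors c1@5 c2@9 c3@13, authorship ..111.222.333
After op 5 (insert('i')): buffer="sfmlpipmlpiqmlpi" (len 16), cursors c1@6 c2@11 c3@16, authorship ..1111.2222.3333
Authorship (.=original, N=cursor N): . . 1 1 1 1 . 2 2 2 2 . 3 3 3 3
Index 8: author = 2

Answer: cursor 2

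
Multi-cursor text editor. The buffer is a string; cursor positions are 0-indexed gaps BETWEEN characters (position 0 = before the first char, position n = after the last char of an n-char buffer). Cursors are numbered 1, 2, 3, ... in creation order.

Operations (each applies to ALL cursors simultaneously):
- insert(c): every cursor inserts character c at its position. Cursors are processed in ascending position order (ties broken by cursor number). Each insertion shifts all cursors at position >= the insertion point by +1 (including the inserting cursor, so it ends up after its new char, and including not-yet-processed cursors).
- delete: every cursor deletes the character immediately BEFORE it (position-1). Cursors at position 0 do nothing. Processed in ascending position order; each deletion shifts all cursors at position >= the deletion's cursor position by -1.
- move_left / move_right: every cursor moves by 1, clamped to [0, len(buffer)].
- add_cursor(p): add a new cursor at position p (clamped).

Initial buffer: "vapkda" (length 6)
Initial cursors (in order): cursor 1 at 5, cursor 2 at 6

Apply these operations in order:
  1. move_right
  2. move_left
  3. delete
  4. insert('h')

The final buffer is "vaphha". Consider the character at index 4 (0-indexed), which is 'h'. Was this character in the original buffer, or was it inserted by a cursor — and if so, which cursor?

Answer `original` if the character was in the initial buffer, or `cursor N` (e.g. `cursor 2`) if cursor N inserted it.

Answer: cursor 2

Derivation:
After op 1 (move_right): buffer="vapkda" (len 6), cursors c1@6 c2@6, authorship ......
After op 2 (move_left): buffer="vapkda" (len 6), cursors c1@5 c2@5, authorship ......
After op 3 (delete): buffer="vapa" (len 4), cursors c1@3 c2@3, authorship ....
After op 4 (insert('h')): buffer="vaphha" (len 6), cursors c1@5 c2@5, authorship ...12.
Authorship (.=original, N=cursor N): . . . 1 2 .
Index 4: author = 2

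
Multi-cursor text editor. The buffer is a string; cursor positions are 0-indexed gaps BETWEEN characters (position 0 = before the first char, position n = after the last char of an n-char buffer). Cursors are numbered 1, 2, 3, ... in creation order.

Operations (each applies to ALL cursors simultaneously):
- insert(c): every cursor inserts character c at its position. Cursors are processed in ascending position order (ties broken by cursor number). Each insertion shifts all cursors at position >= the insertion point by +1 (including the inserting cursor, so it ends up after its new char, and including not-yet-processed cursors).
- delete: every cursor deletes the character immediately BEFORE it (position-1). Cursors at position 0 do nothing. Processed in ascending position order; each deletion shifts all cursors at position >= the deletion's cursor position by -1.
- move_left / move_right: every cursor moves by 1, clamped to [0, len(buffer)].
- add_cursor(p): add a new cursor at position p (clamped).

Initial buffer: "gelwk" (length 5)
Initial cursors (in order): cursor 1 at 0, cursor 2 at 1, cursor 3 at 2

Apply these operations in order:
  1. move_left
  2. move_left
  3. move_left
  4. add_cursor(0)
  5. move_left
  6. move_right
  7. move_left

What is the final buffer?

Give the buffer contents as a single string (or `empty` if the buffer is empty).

After op 1 (move_left): buffer="gelwk" (len 5), cursors c1@0 c2@0 c3@1, authorship .....
After op 2 (move_left): buffer="gelwk" (len 5), cursors c1@0 c2@0 c3@0, authorship .....
After op 3 (move_left): buffer="gelwk" (len 5), cursors c1@0 c2@0 c3@0, authorship .....
After op 4 (add_cursor(0)): buffer="gelwk" (len 5), cursors c1@0 c2@0 c3@0 c4@0, authorship .....
After op 5 (move_left): buffer="gelwk" (len 5), cursors c1@0 c2@0 c3@0 c4@0, authorship .....
After op 6 (move_right): buffer="gelwk" (len 5), cursors c1@1 c2@1 c3@1 c4@1, authorship .....
After op 7 (move_left): buffer="gelwk" (len 5), cursors c1@0 c2@0 c3@0 c4@0, authorship .....

Answer: gelwk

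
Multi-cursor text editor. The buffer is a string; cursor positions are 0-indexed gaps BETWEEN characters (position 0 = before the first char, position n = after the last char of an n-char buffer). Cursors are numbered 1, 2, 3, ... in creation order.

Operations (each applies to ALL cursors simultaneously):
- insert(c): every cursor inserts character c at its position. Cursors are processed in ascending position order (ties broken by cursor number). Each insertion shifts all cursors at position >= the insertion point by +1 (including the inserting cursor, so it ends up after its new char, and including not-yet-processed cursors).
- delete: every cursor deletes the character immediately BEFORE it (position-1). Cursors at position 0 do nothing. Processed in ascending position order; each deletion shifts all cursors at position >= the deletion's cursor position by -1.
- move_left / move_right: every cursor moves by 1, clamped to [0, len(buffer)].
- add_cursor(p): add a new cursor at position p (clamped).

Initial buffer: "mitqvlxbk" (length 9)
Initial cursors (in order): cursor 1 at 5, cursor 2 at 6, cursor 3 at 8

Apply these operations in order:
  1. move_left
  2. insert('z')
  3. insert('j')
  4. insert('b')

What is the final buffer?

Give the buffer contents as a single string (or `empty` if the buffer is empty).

Answer: mitqzjbvzjblxzjbbk

Derivation:
After op 1 (move_left): buffer="mitqvlxbk" (len 9), cursors c1@4 c2@5 c3@7, authorship .........
After op 2 (insert('z')): buffer="mitqzvzlxzbk" (len 12), cursors c1@5 c2@7 c3@10, authorship ....1.2..3..
After op 3 (insert('j')): buffer="mitqzjvzjlxzjbk" (len 15), cursors c1@6 c2@9 c3@13, authorship ....11.22..33..
After op 4 (insert('b')): buffer="mitqzjbvzjblxzjbbk" (len 18), cursors c1@7 c2@11 c3@16, authorship ....111.222..333..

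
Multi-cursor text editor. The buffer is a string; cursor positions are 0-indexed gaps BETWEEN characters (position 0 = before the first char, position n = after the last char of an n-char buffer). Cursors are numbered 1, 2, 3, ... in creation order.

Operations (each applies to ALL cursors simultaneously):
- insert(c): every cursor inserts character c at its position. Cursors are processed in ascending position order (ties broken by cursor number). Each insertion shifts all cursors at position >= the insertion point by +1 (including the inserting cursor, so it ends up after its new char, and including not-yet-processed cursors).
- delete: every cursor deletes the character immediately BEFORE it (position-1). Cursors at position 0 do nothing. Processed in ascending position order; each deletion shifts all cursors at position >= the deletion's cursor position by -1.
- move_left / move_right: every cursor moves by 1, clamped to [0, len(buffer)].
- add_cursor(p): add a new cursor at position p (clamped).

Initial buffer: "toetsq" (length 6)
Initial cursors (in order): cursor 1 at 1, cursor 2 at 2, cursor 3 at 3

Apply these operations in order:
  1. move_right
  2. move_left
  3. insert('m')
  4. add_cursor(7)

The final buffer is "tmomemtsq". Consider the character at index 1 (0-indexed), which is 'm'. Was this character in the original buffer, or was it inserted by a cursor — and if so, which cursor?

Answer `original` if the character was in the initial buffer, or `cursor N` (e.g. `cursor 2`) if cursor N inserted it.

Answer: cursor 1

Derivation:
After op 1 (move_right): buffer="toetsq" (len 6), cursors c1@2 c2@3 c3@4, authorship ......
After op 2 (move_left): buffer="toetsq" (len 6), cursors c1@1 c2@2 c3@3, authorship ......
After op 3 (insert('m')): buffer="tmomemtsq" (len 9), cursors c1@2 c2@4 c3@6, authorship .1.2.3...
After op 4 (add_cursor(7)): buffer="tmomemtsq" (len 9), cursors c1@2 c2@4 c3@6 c4@7, authorship .1.2.3...
Authorship (.=original, N=cursor N): . 1 . 2 . 3 . . .
Index 1: author = 1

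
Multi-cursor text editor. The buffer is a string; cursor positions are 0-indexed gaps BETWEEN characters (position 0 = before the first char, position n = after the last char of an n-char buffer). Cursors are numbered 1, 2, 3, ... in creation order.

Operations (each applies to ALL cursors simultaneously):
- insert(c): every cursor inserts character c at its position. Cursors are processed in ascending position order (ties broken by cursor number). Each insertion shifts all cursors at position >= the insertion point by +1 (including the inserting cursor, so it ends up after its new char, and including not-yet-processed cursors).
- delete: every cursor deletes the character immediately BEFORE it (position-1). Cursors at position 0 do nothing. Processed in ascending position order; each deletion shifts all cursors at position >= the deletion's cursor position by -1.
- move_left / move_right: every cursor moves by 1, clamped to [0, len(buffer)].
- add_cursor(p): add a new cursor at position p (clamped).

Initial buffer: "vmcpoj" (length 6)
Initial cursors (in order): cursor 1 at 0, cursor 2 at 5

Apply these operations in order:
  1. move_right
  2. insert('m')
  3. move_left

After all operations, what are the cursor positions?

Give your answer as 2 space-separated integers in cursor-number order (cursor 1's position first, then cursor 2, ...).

After op 1 (move_right): buffer="vmcpoj" (len 6), cursors c1@1 c2@6, authorship ......
After op 2 (insert('m')): buffer="vmmcpojm" (len 8), cursors c1@2 c2@8, authorship .1.....2
After op 3 (move_left): buffer="vmmcpojm" (len 8), cursors c1@1 c2@7, authorship .1.....2

Answer: 1 7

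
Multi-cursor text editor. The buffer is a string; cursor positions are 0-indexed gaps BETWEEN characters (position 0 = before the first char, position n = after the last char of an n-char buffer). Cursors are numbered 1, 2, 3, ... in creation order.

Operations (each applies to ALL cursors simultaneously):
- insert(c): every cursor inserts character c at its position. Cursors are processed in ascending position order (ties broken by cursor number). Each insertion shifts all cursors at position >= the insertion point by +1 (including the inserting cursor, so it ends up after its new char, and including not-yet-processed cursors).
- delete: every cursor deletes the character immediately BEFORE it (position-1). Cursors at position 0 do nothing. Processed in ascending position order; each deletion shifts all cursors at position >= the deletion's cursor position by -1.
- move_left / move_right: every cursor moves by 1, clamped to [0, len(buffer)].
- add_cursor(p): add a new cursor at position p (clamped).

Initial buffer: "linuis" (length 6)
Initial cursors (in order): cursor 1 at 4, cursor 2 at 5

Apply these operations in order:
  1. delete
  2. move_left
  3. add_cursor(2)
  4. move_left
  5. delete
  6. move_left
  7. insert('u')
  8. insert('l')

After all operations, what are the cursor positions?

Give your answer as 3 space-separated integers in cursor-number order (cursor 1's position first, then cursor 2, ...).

After op 1 (delete): buffer="lins" (len 4), cursors c1@3 c2@3, authorship ....
After op 2 (move_left): buffer="lins" (len 4), cursors c1@2 c2@2, authorship ....
After op 3 (add_cursor(2)): buffer="lins" (len 4), cursors c1@2 c2@2 c3@2, authorship ....
After op 4 (move_left): buffer="lins" (len 4), cursors c1@1 c2@1 c3@1, authorship ....
After op 5 (delete): buffer="ins" (len 3), cursors c1@0 c2@0 c3@0, authorship ...
After op 6 (move_left): buffer="ins" (len 3), cursors c1@0 c2@0 c3@0, authorship ...
After op 7 (insert('u')): buffer="uuuins" (len 6), cursors c1@3 c2@3 c3@3, authorship 123...
After op 8 (insert('l')): buffer="uuulllins" (len 9), cursors c1@6 c2@6 c3@6, authorship 123123...

Answer: 6 6 6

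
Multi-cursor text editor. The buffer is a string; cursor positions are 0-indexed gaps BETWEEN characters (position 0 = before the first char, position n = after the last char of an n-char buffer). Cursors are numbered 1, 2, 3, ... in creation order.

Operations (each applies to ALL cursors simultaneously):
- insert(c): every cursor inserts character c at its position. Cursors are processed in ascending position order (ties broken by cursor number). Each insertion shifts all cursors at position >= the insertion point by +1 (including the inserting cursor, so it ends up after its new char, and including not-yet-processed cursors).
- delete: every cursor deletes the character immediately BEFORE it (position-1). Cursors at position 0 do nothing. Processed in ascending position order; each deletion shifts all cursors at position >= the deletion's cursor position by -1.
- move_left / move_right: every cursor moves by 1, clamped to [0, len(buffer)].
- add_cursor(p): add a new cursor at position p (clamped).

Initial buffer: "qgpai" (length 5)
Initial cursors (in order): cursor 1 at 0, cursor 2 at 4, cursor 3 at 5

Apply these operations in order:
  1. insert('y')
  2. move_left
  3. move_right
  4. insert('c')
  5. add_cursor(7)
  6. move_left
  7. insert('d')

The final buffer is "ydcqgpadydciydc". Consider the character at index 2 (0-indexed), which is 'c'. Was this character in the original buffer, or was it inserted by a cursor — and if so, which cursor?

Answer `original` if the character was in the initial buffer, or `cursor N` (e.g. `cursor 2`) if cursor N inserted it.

Answer: cursor 1

Derivation:
After op 1 (insert('y')): buffer="yqgpayiy" (len 8), cursors c1@1 c2@6 c3@8, authorship 1....2.3
After op 2 (move_left): buffer="yqgpayiy" (len 8), cursors c1@0 c2@5 c3@7, authorship 1....2.3
After op 3 (move_right): buffer="yqgpayiy" (len 8), cursors c1@1 c2@6 c3@8, authorship 1....2.3
After op 4 (insert('c')): buffer="ycqgpayciyc" (len 11), cursors c1@2 c2@8 c3@11, authorship 11....22.33
After op 5 (add_cursor(7)): buffer="ycqgpayciyc" (len 11), cursors c1@2 c4@7 c2@8 c3@11, authorship 11....22.33
After op 6 (move_left): buffer="ycqgpayciyc" (len 11), cursors c1@1 c4@6 c2@7 c3@10, authorship 11....22.33
After op 7 (insert('d')): buffer="ydcqgpadydciydc" (len 15), cursors c1@2 c4@8 c2@10 c3@14, authorship 111....4222.333
Authorship (.=original, N=cursor N): 1 1 1 . . . . 4 2 2 2 . 3 3 3
Index 2: author = 1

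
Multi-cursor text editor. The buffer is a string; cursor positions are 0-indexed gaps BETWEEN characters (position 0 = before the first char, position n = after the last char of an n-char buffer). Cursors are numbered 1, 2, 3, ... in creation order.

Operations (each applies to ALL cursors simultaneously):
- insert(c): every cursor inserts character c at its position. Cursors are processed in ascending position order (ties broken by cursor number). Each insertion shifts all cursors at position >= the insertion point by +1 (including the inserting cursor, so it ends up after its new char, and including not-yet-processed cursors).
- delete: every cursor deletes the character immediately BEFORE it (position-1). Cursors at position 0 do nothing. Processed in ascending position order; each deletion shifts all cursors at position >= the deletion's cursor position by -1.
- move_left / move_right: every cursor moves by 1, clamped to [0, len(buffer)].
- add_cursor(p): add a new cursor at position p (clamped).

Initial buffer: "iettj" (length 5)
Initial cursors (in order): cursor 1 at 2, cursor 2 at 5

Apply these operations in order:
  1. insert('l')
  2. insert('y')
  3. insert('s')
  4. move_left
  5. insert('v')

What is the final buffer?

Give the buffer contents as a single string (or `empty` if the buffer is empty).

After op 1 (insert('l')): buffer="ielttjl" (len 7), cursors c1@3 c2@7, authorship ..1...2
After op 2 (insert('y')): buffer="ielyttjly" (len 9), cursors c1@4 c2@9, authorship ..11...22
After op 3 (insert('s')): buffer="ielysttjlys" (len 11), cursors c1@5 c2@11, authorship ..111...222
After op 4 (move_left): buffer="ielysttjlys" (len 11), cursors c1@4 c2@10, authorship ..111...222
After op 5 (insert('v')): buffer="ielyvsttjlyvs" (len 13), cursors c1@5 c2@12, authorship ..1111...2222

Answer: ielyvsttjlyvs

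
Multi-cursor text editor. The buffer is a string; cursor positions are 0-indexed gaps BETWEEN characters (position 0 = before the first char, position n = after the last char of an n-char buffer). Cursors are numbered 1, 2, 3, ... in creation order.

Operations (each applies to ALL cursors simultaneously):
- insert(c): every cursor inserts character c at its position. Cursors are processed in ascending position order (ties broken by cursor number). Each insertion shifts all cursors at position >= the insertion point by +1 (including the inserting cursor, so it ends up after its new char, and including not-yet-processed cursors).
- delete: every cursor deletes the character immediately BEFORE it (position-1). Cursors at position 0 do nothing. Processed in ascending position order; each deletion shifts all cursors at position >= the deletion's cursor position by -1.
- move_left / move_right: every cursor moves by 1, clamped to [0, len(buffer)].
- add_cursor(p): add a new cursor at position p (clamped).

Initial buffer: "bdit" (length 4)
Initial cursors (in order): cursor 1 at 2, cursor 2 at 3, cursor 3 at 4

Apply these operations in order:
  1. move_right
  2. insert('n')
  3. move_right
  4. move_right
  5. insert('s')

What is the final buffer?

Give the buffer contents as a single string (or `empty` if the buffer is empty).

After op 1 (move_right): buffer="bdit" (len 4), cursors c1@3 c2@4 c3@4, authorship ....
After op 2 (insert('n')): buffer="bdintnn" (len 7), cursors c1@4 c2@7 c3@7, authorship ...1.23
After op 3 (move_right): buffer="bdintnn" (len 7), cursors c1@5 c2@7 c3@7, authorship ...1.23
After op 4 (move_right): buffer="bdintnn" (len 7), cursors c1@6 c2@7 c3@7, authorship ...1.23
After op 5 (insert('s')): buffer="bdintnsnss" (len 10), cursors c1@7 c2@10 c3@10, authorship ...1.21323

Answer: bdintnsnss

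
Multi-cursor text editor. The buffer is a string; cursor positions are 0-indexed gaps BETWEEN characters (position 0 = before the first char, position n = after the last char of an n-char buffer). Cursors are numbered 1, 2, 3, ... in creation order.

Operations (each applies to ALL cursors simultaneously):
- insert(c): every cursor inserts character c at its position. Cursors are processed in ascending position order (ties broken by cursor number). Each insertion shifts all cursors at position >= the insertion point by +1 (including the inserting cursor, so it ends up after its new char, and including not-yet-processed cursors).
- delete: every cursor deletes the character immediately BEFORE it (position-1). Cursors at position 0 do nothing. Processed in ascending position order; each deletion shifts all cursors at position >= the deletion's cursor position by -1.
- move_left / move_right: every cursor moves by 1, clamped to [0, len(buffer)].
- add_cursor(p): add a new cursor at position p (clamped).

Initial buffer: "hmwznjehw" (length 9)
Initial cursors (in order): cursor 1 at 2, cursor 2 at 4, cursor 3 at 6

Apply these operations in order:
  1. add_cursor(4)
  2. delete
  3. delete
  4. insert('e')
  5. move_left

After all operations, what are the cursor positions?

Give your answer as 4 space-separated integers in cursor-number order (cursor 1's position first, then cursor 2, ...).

After op 1 (add_cursor(4)): buffer="hmwznjehw" (len 9), cursors c1@2 c2@4 c4@4 c3@6, authorship .........
After op 2 (delete): buffer="hnehw" (len 5), cursors c1@1 c2@1 c4@1 c3@2, authorship .....
After op 3 (delete): buffer="ehw" (len 3), cursors c1@0 c2@0 c3@0 c4@0, authorship ...
After op 4 (insert('e')): buffer="eeeeehw" (len 7), cursors c1@4 c2@4 c3@4 c4@4, authorship 1234...
After op 5 (move_left): buffer="eeeeehw" (len 7), cursors c1@3 c2@3 c3@3 c4@3, authorship 1234...

Answer: 3 3 3 3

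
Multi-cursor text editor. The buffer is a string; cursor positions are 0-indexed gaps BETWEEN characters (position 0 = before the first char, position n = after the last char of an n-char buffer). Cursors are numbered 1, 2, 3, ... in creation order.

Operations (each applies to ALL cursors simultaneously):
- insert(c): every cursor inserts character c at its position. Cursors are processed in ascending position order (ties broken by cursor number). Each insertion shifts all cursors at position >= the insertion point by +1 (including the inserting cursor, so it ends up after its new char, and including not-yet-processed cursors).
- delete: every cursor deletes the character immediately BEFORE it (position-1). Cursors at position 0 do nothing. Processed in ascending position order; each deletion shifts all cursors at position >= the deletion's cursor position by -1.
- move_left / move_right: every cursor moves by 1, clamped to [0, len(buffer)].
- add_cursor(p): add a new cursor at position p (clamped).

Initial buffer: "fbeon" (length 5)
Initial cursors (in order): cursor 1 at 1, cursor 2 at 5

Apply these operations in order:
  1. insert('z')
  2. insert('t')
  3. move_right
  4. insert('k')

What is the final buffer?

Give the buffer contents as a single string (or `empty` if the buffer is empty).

After op 1 (insert('z')): buffer="fzbeonz" (len 7), cursors c1@2 c2@7, authorship .1....2
After op 2 (insert('t')): buffer="fztbeonzt" (len 9), cursors c1@3 c2@9, authorship .11....22
After op 3 (move_right): buffer="fztbeonzt" (len 9), cursors c1@4 c2@9, authorship .11....22
After op 4 (insert('k')): buffer="fztbkeonztk" (len 11), cursors c1@5 c2@11, authorship .11.1...222

Answer: fztbkeonztk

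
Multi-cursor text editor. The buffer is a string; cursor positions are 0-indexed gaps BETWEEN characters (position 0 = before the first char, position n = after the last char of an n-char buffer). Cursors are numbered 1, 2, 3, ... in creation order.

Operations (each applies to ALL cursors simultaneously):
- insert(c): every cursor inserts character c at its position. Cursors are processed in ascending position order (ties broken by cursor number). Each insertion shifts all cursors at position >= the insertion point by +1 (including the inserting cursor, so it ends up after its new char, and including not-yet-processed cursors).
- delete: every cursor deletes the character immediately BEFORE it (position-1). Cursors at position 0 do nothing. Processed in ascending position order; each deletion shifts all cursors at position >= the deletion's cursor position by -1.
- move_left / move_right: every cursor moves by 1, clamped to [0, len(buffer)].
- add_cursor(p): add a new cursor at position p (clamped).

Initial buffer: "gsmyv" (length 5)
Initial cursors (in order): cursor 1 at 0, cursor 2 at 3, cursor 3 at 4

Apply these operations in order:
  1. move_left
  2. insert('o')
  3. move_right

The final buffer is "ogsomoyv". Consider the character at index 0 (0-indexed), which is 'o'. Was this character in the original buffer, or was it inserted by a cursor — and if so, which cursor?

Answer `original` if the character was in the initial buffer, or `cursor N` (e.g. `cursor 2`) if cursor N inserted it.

After op 1 (move_left): buffer="gsmyv" (len 5), cursors c1@0 c2@2 c3@3, authorship .....
After op 2 (insert('o')): buffer="ogsomoyv" (len 8), cursors c1@1 c2@4 c3@6, authorship 1..2.3..
After op 3 (move_right): buffer="ogsomoyv" (len 8), cursors c1@2 c2@5 c3@7, authorship 1..2.3..
Authorship (.=original, N=cursor N): 1 . . 2 . 3 . .
Index 0: author = 1

Answer: cursor 1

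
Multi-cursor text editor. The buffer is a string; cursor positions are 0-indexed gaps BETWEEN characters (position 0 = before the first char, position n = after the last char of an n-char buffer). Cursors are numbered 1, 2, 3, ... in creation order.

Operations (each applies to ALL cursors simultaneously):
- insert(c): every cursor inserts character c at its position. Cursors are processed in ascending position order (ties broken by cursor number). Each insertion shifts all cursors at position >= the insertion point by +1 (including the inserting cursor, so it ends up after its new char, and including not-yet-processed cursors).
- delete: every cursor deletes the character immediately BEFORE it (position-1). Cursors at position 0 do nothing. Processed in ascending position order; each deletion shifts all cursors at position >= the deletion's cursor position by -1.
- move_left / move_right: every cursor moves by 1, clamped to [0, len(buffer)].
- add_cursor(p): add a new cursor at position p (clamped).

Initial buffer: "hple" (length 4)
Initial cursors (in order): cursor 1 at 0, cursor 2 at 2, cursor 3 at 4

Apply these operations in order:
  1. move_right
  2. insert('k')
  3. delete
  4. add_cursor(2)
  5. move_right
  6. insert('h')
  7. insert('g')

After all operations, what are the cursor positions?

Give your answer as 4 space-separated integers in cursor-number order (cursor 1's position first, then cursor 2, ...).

After op 1 (move_right): buffer="hple" (len 4), cursors c1@1 c2@3 c3@4, authorship ....
After op 2 (insert('k')): buffer="hkplkek" (len 7), cursors c1@2 c2@5 c3@7, authorship .1..2.3
After op 3 (delete): buffer="hple" (len 4), cursors c1@1 c2@3 c3@4, authorship ....
After op 4 (add_cursor(2)): buffer="hple" (len 4), cursors c1@1 c4@2 c2@3 c3@4, authorship ....
After op 5 (move_right): buffer="hple" (len 4), cursors c1@2 c4@3 c2@4 c3@4, authorship ....
After op 6 (insert('h')): buffer="hphlhehh" (len 8), cursors c1@3 c4@5 c2@8 c3@8, authorship ..1.4.23
After op 7 (insert('g')): buffer="hphglhgehhgg" (len 12), cursors c1@4 c4@7 c2@12 c3@12, authorship ..11.44.2323

Answer: 4 12 12 7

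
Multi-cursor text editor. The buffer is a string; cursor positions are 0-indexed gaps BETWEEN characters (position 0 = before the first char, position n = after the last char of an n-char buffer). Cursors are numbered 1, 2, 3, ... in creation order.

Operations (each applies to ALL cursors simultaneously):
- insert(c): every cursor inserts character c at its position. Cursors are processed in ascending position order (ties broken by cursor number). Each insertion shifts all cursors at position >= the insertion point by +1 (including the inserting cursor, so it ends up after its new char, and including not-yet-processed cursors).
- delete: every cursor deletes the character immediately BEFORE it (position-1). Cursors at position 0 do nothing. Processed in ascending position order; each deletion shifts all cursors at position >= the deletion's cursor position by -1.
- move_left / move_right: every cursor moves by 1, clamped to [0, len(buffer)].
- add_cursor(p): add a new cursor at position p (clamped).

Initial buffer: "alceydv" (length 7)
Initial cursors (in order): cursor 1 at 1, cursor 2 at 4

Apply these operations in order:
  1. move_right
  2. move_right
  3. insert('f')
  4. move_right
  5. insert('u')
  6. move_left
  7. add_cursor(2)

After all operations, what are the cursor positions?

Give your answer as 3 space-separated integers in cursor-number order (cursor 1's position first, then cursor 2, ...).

After op 1 (move_right): buffer="alceydv" (len 7), cursors c1@2 c2@5, authorship .......
After op 2 (move_right): buffer="alceydv" (len 7), cursors c1@3 c2@6, authorship .......
After op 3 (insert('f')): buffer="alcfeydfv" (len 9), cursors c1@4 c2@8, authorship ...1...2.
After op 4 (move_right): buffer="alcfeydfv" (len 9), cursors c1@5 c2@9, authorship ...1...2.
After op 5 (insert('u')): buffer="alcfeuydfvu" (len 11), cursors c1@6 c2@11, authorship ...1.1..2.2
After op 6 (move_left): buffer="alcfeuydfvu" (len 11), cursors c1@5 c2@10, authorship ...1.1..2.2
After op 7 (add_cursor(2)): buffer="alcfeuydfvu" (len 11), cursors c3@2 c1@5 c2@10, authorship ...1.1..2.2

Answer: 5 10 2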